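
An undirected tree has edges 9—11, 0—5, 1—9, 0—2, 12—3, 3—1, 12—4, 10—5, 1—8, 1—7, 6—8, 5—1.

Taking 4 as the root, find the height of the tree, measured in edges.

The longest root-to-leaf path is 4 → 12 → 3 → 1 → 5 → 0 → 2 (6 edges).

6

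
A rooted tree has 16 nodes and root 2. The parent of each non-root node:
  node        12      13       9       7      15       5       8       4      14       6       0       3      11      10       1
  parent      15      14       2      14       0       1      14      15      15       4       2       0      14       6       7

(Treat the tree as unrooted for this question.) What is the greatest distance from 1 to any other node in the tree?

6

Distances from 1 peak at 6, attained at 10 (9 also at distance 6).
1 – 7 – 14 – 15 – 4 – 6 – 10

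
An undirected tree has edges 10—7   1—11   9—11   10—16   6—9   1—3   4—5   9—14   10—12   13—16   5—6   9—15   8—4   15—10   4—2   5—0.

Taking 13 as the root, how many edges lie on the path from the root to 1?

6

13–16–10–15–9–11–1 — 6 edges.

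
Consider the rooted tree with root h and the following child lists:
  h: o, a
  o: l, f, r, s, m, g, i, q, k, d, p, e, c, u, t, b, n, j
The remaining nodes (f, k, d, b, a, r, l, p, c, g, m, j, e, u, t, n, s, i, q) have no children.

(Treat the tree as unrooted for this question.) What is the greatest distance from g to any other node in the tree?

3

A farthest node from g is a.
The path g–o–h–a has 3 edges.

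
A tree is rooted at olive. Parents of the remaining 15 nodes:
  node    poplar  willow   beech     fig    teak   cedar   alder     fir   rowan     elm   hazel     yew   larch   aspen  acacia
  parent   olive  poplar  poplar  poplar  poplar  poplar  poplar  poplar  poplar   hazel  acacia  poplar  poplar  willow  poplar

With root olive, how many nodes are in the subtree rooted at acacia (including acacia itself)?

3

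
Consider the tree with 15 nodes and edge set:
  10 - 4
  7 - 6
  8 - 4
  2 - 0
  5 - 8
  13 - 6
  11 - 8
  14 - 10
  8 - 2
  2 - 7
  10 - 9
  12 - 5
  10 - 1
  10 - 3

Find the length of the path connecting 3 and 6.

Walking from 3: 3–10–4–8–2–7–6. Length 6.

6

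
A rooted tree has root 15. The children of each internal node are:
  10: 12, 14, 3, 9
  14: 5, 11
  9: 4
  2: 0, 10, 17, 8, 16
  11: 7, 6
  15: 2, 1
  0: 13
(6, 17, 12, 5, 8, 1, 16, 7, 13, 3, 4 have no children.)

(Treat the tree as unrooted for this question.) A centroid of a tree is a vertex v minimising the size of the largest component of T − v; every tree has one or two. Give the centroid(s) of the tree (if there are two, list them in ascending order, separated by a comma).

Removing 10 splits the tree into components of sizes 8, 5, 2, 1, 1; the largest is 8 ≤ ⌊18/2⌋ = 9.
Every other node leaves some component of size > 9, so the centroid is unique.

10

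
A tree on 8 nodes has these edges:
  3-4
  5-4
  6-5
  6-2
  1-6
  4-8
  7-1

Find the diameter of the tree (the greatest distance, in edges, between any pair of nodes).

Starting from 8, a farthest node is 7 at distance 5.
One longest path: 8-4-5-6-1-7.
So the diameter is 5.

5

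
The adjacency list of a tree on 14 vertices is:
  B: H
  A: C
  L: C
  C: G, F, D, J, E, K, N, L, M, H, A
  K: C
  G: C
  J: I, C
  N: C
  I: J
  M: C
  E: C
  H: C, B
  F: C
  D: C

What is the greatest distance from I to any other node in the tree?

4

A farthest node from I is B.
The path I – J – C – H – B has 4 edges.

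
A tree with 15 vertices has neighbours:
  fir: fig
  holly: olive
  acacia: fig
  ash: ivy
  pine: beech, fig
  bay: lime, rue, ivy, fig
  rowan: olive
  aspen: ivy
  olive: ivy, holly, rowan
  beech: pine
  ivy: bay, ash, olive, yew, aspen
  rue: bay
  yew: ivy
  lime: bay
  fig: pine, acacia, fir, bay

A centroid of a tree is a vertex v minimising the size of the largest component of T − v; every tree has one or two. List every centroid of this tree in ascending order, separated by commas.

bay

If bay is removed the pieces have sizes 7, 5, 1, 1, all ≤ ⌊15/2⌋ = 7.
No neighbour of bay does as well, so bay is the unique centroid.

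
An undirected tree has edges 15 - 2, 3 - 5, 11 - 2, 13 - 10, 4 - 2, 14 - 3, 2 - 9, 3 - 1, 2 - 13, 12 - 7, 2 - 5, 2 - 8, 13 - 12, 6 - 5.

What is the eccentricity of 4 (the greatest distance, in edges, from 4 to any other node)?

A farthest node from 4 is 14 (1, 7 also at distance 4).
The path 4–2–5–3–14 has 4 edges.

4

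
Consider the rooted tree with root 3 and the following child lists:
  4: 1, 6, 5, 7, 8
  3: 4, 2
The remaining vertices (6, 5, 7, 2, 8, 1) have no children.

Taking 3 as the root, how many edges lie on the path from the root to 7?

2

Path from 3 to 7: 3 – 4 – 7, which has 2 edges.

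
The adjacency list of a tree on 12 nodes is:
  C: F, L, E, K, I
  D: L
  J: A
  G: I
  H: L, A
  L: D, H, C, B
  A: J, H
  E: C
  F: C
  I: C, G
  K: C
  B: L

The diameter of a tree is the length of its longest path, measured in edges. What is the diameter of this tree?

6

BFS from J reaches G last, at distance 6; BFS from G confirms no node is farther.
Path: J-A-H-L-C-I-G.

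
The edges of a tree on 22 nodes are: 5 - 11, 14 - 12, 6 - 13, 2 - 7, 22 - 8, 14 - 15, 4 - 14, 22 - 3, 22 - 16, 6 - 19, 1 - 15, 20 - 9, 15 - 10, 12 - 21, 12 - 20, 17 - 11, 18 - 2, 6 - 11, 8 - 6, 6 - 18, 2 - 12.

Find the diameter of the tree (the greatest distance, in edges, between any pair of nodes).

BFS from 1 reaches 3 last, at distance 9; BFS from 3 confirms no node is farther.
Path: 1-15-14-12-2-18-6-8-22-3.

9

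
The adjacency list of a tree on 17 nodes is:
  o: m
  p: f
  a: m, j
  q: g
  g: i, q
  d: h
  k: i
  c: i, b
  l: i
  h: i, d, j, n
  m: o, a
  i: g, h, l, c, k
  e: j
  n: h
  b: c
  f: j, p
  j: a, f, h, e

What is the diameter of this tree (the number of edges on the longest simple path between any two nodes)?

7

BFS from b reaches o last, at distance 7; BFS from o confirms no node is farther.
Path: b-c-i-h-j-a-m-o.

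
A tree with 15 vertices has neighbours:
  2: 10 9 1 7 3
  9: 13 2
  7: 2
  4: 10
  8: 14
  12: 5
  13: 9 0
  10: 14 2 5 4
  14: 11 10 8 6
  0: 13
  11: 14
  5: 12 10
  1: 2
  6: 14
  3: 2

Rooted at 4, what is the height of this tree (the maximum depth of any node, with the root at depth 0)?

5

The longest root-to-leaf path is 4 → 10 → 2 → 9 → 13 → 0 (5 edges).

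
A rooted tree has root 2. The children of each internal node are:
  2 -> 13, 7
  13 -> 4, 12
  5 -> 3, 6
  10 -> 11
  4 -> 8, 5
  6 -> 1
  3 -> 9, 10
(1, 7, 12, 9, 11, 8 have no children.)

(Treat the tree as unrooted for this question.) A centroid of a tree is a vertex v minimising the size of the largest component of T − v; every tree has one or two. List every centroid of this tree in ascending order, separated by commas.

Delete 5: the remaining components have sizes 6, 4, 2. Max 6 ≤ 6, so 5 is a centroid.
Every other node leaves some component of size > 6, so the centroid is unique.

5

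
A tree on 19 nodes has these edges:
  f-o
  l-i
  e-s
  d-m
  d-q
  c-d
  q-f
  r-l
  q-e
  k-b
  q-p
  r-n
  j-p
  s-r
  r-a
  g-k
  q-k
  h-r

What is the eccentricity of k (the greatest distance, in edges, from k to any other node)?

The node farthest from k is i, via k-q-e-s-r-l-i — 6 edges.

6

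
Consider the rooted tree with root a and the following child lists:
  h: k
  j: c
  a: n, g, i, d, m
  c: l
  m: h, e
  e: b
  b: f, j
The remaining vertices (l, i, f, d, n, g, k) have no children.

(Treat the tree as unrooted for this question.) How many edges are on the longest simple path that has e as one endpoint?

Distances from e peak at 4, attained at l.
e-b-j-c-l

4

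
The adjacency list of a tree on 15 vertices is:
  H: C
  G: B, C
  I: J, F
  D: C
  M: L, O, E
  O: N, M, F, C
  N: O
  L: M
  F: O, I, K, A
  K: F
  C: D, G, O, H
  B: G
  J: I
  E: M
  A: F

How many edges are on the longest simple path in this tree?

6

Starting from J, a farthest node is B at distance 6.
One longest path: J - I - F - O - C - G - B.
So the diameter is 6.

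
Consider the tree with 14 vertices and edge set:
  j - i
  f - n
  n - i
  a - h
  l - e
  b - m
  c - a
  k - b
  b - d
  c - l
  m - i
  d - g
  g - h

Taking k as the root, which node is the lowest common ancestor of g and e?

Path g→root: g d b k; path e→root: e l c a h g d b k.
First common node: g.

g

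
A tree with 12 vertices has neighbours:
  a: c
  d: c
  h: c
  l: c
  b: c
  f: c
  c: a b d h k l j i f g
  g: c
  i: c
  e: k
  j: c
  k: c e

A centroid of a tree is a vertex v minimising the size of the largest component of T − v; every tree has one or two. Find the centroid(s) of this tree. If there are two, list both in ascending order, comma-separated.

c

If c is removed the pieces have sizes 2, 1, 1, 1, 1, 1, 1, 1, 1, 1, all ≤ ⌊12/2⌋ = 6.
No neighbour of c does as well, so c is the unique centroid.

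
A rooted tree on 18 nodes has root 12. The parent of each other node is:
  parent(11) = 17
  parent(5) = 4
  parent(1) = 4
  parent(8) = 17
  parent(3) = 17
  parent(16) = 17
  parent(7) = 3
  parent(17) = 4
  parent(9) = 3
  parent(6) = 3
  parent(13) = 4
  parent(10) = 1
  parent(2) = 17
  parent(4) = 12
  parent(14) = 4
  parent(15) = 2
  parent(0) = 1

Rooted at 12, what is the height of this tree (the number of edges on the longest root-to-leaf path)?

4

The longest root-to-leaf path is 12 → 4 → 17 → 3 → 9 (4 edges).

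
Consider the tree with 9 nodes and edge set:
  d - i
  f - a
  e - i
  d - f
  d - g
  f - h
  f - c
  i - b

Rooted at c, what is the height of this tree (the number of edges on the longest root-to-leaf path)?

A deepest node is e, reached by c–f–d–i–e.
That path has 4 edges, so the height is 4.

4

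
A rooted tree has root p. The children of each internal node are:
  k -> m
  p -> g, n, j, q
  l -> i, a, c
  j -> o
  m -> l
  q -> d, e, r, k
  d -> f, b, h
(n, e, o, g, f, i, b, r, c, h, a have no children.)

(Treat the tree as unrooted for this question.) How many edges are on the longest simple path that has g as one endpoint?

The node farthest from g is c (i, a also at distance 6), via g – p – q – k – m – l – c — 6 edges.

6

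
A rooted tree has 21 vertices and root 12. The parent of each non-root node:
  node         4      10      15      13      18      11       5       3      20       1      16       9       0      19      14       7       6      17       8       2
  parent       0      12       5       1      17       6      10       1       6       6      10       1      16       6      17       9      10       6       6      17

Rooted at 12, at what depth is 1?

3

Climbing from 1 to the root: 1–6–10–12. That's 3 steps.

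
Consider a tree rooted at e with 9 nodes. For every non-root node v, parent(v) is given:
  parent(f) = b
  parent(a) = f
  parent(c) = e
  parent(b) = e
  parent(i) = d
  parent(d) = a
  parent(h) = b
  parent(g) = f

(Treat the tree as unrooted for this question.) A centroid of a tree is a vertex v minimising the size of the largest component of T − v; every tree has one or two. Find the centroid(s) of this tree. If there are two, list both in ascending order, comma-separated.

f

Delete f: the remaining components have sizes 4, 3, 1. Max 4 ≤ 4, so f is a centroid.
No neighbour of f does as well, so f is the unique centroid.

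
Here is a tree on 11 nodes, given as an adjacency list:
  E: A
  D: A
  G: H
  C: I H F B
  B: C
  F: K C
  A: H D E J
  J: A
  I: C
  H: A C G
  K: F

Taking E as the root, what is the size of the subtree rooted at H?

H's subtree: {H, G, C, B, F, I, K}, size 7.

7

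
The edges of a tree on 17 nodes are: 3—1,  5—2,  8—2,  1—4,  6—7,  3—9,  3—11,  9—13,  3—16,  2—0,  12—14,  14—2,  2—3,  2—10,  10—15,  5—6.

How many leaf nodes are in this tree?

9

Exactly 9 nodes have a single neighbour: 0, 4, 7, 8, 11, 12, 13, 15, 16.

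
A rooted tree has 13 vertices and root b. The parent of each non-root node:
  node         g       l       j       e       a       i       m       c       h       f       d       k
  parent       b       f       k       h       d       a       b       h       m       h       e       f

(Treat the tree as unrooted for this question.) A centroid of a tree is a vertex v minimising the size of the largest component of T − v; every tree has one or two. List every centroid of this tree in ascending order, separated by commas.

h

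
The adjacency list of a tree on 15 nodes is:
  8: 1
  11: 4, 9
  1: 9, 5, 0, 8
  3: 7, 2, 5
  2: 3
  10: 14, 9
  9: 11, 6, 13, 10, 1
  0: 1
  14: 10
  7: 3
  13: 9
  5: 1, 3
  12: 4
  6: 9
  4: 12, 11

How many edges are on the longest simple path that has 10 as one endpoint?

A farthest node from 10 is 2 (7 also at distance 5).
The path 10 – 9 – 1 – 5 – 3 – 2 has 5 edges.

5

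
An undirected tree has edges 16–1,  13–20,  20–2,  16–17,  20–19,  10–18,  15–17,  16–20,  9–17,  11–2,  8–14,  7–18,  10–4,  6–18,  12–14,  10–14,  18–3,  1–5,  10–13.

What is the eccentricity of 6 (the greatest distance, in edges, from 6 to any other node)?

The node farthest from 6 is 15 (9, 5 also at distance 7), via 6–18–10–13–20–16–17–15 — 7 edges.

7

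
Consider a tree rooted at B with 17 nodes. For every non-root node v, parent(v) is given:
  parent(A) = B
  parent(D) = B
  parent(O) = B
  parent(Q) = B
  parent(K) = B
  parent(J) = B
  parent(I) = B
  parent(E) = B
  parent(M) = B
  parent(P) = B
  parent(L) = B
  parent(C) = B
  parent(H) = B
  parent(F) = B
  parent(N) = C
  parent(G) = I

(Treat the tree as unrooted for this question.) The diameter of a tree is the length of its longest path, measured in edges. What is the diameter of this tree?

4

A longest path is G – I – B – C – N, with 4 edges.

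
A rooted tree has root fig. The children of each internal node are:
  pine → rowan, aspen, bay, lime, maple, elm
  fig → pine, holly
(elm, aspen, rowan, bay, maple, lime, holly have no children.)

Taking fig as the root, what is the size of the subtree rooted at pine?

pine's subtree: {pine, elm, bay, aspen, rowan, maple, lime}, size 7.

7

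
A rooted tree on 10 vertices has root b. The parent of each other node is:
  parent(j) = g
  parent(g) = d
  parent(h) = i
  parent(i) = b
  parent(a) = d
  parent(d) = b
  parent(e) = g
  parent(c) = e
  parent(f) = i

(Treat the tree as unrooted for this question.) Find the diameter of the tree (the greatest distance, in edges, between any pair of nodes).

6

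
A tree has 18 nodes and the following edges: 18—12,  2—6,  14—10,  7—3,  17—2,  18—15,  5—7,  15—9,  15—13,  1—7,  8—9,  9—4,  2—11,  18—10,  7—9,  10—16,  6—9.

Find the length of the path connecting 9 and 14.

The path is 9 – 15 – 18 – 10 – 14, which has 4 edges.

4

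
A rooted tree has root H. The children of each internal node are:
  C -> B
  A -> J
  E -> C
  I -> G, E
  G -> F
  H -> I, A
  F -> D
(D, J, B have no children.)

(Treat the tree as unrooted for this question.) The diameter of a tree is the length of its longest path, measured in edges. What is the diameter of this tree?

BFS from B reaches D last, at distance 6; BFS from D confirms no node is farther.
Path: B–C–E–I–G–F–D.

6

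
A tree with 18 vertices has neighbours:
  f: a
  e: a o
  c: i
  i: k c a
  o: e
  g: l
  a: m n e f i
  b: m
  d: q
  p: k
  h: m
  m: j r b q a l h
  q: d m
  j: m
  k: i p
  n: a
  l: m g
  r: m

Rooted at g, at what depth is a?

3

g → l → m → a — 3 edges.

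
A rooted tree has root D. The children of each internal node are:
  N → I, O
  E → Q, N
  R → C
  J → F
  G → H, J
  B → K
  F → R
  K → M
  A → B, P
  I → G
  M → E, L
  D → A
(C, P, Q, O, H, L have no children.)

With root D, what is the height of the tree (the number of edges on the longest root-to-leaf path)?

12

The longest root-to-leaf path is D – A – B – K – M – E – N – I – G – J – F – R – C (12 edges).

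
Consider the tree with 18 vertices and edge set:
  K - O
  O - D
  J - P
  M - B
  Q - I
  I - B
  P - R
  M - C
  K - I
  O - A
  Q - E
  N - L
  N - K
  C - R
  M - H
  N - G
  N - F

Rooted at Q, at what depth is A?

Climbing from A to the root: A–O–K–I–Q. That's 4 steps.

4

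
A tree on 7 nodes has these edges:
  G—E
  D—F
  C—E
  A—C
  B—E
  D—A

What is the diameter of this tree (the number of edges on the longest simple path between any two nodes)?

5

A longest path is F – D – A – C – E – G, with 5 edges.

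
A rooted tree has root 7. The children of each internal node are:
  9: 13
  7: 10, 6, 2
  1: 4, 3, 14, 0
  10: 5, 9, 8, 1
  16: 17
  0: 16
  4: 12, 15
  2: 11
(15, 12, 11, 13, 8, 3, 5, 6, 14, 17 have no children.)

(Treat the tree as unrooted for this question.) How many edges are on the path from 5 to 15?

4

Walking from 5: 5 – 10 – 1 – 4 – 15. Length 4.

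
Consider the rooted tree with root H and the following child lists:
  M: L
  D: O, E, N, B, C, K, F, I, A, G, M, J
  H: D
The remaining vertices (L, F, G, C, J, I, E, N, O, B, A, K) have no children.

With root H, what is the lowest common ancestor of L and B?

D

Path L→root: L M D H; path B→root: B D H.
First common node: D.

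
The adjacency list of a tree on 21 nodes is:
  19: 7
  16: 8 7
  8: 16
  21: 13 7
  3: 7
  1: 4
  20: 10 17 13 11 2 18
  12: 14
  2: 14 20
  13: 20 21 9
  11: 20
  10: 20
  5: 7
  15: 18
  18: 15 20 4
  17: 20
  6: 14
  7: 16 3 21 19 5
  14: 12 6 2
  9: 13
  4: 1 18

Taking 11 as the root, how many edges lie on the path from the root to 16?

5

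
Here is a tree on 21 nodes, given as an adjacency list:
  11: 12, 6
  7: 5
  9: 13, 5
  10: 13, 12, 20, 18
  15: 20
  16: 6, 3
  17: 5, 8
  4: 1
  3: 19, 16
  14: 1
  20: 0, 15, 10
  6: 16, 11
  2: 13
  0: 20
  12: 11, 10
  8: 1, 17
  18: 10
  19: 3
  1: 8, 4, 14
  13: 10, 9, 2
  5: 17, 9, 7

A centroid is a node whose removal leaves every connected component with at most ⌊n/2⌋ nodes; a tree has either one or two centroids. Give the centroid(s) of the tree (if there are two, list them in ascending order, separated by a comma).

Removing 10 splits the tree into components of sizes 10, 6, 3, 1; the largest is 10 ≤ ⌊21/2⌋ = 10.
No neighbour of 10 does as well, so 10 is the unique centroid.

10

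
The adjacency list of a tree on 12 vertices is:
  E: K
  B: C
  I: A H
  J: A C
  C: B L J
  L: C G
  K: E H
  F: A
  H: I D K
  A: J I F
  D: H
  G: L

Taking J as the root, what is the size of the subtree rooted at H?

4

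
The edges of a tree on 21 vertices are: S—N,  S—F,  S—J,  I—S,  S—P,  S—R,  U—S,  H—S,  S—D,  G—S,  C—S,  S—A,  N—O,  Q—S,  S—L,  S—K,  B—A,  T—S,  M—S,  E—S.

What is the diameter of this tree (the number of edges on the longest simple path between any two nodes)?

4

A longest path is O - N - S - A - B, with 4 edges.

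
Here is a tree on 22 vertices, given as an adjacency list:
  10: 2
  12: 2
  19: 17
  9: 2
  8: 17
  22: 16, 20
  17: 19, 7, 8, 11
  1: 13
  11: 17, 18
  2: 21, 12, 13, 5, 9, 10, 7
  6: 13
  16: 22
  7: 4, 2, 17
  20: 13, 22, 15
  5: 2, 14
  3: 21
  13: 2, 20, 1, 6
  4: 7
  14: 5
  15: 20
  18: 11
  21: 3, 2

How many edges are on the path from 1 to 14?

1 - 13 - 2 - 5 - 14: 4 edges.

4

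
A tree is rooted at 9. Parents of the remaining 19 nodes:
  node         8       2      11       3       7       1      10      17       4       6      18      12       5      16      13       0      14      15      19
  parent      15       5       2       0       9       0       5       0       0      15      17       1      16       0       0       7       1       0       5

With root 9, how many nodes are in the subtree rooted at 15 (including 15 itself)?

Descendants of 15 (including itself): 15, 8, 6. That's 3.

3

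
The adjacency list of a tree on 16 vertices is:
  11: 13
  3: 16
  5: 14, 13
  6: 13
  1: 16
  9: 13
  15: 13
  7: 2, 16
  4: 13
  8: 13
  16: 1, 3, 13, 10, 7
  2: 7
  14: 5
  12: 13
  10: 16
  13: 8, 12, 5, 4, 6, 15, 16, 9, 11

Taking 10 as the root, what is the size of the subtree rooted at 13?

13's subtree: {13, 11, 12, 6, 4, 15, 5, 9, 8, 14}, size 10.

10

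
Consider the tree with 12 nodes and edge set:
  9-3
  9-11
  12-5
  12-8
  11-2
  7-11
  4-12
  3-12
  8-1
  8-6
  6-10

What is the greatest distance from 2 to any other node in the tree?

7

The node farthest from 2 is 10, via 2–11–9–3–12–8–6–10 — 7 edges.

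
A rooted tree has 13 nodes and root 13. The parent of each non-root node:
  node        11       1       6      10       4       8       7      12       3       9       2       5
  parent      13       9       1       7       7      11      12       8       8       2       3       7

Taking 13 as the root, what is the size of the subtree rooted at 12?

12's subtree: {12, 7, 5, 10, 4}, size 5.

5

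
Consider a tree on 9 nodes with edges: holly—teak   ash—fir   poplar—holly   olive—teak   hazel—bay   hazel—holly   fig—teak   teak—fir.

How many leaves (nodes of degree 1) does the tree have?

Degree-1 nodes: ash, bay, fig, olive, poplar — 5 of them.

5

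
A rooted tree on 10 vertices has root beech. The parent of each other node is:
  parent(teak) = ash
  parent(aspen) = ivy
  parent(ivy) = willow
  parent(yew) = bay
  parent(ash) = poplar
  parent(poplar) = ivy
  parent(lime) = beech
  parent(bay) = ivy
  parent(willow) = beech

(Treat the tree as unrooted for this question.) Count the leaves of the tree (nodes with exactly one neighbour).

4

Exactly 4 nodes have a single neighbour: aspen, lime, teak, yew.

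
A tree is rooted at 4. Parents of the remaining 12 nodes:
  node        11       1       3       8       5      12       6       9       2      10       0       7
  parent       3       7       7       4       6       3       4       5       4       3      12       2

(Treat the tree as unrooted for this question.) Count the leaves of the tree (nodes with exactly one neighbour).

The leaves are 0, 1, 8, 9, 10, 11.
That is 6 leaves.

6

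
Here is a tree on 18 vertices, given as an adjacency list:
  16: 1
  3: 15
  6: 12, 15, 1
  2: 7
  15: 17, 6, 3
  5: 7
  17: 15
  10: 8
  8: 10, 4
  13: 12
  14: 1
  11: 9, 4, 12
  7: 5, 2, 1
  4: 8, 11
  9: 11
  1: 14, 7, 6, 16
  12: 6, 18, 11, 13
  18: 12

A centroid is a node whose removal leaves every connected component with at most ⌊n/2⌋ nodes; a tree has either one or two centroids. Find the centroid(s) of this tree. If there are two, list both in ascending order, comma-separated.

Delete 6: the remaining components have sizes 8, 6, 3. Max 8 ≤ 9, so 6 is a centroid.
No neighbour of 6 does as well, so 6 is the unique centroid.

6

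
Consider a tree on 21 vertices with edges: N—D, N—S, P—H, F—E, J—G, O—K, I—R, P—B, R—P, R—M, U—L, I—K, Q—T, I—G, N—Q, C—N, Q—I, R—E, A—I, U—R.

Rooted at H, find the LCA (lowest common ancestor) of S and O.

I

Path S→root: S N Q I R P H; path O→root: O K I R P H.
First common node: I.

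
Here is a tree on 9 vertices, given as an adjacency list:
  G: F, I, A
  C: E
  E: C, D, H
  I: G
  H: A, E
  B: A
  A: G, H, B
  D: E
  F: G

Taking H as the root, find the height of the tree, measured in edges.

3

The longest root-to-leaf path is H – A – G – I (3 edges).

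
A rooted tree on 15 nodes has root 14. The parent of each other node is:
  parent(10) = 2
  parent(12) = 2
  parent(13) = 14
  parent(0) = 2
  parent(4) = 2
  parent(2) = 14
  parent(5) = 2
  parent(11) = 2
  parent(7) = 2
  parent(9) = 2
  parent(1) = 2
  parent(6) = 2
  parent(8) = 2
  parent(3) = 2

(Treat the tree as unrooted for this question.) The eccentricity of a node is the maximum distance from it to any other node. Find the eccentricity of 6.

Distances from 6 peak at 3, attained at 13.
6–2–14–13

3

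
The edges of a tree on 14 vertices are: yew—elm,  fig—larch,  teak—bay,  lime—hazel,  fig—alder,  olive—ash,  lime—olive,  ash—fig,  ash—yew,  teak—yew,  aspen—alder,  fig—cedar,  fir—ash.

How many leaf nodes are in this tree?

7

Degree-1 nodes: aspen, bay, cedar, elm, fir, hazel, larch — 7 of them.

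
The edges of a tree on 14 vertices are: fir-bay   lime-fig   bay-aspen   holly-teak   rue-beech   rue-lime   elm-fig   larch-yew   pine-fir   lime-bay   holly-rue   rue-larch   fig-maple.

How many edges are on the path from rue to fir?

3

rue - lime - bay - fir: 3 edges.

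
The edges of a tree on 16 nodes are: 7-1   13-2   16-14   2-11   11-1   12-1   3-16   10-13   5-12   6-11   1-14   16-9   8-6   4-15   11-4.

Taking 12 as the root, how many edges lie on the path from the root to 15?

4

Path from 12 to 15: 12–1–11–4–15, which has 4 edges.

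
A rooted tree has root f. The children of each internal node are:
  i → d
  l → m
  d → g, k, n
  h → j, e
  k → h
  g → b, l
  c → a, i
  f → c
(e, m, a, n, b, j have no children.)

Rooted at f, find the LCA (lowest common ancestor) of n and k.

d

Path n→root: n d i c f; path k→root: k d i c f.
First common node: d.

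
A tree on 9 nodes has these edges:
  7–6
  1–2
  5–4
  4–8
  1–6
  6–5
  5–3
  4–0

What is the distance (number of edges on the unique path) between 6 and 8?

6–5–4–8: 3 edges.

3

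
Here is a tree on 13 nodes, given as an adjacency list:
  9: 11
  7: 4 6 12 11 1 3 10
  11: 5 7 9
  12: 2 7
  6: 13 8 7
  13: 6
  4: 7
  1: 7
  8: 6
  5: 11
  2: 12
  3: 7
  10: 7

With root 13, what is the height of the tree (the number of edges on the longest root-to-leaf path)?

A deepest node is 2, reached by 13–6–7–12–2.
That path has 4 edges, so the height is 4.

4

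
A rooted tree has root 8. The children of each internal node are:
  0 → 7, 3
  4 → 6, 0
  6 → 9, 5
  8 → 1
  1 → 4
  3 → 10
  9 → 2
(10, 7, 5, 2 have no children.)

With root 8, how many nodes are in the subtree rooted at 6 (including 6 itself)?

The subtree rooted at 6 contains: 6, 5, 9, 2 — 4 nodes.

4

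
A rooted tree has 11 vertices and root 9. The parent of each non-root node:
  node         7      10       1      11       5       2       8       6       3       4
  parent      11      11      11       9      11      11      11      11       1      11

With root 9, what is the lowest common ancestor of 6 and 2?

Ancestors of 6 (toward the root): 6, 11, 9.
Ancestors of 2: 2, 11, 9.
The deepest node appearing in both lists is 11.

11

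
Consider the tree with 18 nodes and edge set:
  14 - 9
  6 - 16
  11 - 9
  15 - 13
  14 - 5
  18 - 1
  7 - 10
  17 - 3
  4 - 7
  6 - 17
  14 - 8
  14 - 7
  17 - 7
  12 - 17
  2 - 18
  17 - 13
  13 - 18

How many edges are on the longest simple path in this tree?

7

BFS from 11 reaches 2 last, at distance 7; BFS from 2 confirms no node is farther.
Path: 11–9–14–7–17–13–18–2.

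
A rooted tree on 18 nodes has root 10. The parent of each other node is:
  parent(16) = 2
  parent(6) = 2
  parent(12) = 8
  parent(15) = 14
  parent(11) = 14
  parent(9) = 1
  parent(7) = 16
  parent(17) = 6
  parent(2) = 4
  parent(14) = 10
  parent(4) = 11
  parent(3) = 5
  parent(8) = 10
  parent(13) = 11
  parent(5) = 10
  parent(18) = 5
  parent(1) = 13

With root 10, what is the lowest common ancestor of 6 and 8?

Ancestors of 6 (toward the root): 6, 2, 4, 11, 14, 10.
Ancestors of 8: 8, 10.
The deepest node appearing in both lists is 10.

10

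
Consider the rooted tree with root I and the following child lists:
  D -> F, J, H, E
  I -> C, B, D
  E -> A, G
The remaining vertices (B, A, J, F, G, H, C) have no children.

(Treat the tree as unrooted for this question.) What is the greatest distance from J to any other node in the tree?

3

A farthest node from J is B (G, A, C also at distance 3).
The path J – D – I – B has 3 edges.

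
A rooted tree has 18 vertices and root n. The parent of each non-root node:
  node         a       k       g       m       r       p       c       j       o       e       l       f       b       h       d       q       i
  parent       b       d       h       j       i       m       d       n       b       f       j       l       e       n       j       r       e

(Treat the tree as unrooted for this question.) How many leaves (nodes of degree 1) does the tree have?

Degree-1 nodes: a, c, g, k, o, p, q — 7 of them.

7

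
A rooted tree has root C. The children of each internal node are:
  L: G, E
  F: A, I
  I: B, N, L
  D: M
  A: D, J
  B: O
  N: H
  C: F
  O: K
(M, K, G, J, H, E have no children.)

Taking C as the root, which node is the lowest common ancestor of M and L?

F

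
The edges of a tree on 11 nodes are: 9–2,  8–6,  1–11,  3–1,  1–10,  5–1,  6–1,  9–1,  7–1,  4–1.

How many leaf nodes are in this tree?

8

Degree-1 nodes: 2, 3, 4, 5, 7, 8, 10, 11 — 8 of them.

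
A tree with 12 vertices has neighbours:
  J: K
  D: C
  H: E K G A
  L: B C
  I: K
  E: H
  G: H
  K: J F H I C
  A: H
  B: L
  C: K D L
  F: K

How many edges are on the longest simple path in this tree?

5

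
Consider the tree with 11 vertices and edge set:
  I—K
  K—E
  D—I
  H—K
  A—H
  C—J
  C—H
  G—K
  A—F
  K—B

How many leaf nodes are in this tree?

6

Exactly 6 nodes have a single neighbour: B, D, E, F, G, J.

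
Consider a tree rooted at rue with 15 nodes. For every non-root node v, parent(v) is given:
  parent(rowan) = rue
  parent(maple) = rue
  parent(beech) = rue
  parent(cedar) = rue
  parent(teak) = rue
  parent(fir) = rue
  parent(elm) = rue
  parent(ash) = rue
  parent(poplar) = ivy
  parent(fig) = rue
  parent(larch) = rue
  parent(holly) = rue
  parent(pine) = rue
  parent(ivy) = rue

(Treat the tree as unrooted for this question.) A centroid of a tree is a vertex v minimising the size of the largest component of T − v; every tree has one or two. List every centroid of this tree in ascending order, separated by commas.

Delete rue: the remaining components have sizes 2, 1, 1, 1, 1, 1, 1, 1, 1, 1, 1, 1, 1. Max 2 ≤ 7, so rue is a centroid.
Every other node leaves some component of size > 7, so the centroid is unique.

rue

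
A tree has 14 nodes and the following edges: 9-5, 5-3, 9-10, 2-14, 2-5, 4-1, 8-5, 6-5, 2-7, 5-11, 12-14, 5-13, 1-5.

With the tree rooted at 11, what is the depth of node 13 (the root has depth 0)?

2

Climbing from 13 to the root: 13 – 5 – 11. That's 2 steps.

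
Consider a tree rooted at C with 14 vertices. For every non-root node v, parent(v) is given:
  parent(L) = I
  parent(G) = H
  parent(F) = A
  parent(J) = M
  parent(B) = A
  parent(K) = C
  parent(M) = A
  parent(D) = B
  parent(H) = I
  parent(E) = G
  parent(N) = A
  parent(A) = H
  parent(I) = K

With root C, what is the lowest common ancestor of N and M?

A

N's ancestor chain is N, A, H, I, K, C and M's is M, A, H, I, K, C; they first meet at A.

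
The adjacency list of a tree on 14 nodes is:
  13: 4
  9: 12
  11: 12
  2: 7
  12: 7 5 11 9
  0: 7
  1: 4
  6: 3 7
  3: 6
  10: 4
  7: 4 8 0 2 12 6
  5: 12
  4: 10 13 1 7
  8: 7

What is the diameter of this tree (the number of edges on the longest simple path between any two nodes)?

A longest path is 3 – 6 – 7 – 4 – 10, with 4 edges.

4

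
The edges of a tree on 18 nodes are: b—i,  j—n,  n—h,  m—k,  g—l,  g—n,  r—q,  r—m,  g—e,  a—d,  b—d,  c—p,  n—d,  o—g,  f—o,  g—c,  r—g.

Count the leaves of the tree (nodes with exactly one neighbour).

10

The leaves are a, e, f, h, i, j, k, l, p, q.
That is 10 leaves.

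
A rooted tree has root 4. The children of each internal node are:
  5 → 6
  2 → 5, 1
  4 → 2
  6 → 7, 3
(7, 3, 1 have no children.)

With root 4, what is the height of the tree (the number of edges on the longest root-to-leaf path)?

7 sits deepest: 4 → 2 → 5 → 6 → 7 — 4 edges from the root.

4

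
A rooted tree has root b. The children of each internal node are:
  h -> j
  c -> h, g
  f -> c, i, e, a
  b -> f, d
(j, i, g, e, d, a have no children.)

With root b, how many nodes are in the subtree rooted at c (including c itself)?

Descendants of c (including itself): c, g, h, j. That's 4.

4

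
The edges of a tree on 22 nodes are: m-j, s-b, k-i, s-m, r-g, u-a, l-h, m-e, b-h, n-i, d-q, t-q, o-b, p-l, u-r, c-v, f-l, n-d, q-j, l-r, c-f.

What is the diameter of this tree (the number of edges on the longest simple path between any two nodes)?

13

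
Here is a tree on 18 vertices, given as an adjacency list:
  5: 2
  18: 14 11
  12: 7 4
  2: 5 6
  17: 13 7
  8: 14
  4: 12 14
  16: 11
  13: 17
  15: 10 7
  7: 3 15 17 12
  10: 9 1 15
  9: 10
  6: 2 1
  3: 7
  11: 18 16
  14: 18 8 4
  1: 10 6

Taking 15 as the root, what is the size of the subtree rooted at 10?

6

The subtree rooted at 10 contains: 10, 9, 1, 6, 2, 5 — 6 nodes.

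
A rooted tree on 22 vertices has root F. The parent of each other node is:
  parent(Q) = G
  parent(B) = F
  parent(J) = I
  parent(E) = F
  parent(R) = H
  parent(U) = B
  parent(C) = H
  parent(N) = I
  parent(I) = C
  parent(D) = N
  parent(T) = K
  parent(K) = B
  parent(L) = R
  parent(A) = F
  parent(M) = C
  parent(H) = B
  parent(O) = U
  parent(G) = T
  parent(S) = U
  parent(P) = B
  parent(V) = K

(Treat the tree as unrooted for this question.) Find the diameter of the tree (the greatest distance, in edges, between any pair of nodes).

9

Starting from Q, a farthest node is D at distance 9.
One longest path: Q – G – T – K – B – H – C – I – N – D.
So the diameter is 9.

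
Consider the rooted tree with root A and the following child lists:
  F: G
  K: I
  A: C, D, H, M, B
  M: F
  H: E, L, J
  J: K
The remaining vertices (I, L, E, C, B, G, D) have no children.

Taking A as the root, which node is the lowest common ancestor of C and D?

Ancestors of C (toward the root): C, A.
Ancestors of D: D, A.
The deepest node appearing in both lists is A.

A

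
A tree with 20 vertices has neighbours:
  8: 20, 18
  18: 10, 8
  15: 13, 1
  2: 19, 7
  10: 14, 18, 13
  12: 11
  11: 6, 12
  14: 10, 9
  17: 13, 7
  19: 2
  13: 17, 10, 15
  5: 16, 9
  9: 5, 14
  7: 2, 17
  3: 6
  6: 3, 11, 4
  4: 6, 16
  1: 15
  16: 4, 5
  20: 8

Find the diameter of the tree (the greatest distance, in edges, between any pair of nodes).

Starting from 19, a farthest node is 12 at distance 13.
One longest path: 19 - 2 - 7 - 17 - 13 - 10 - 14 - 9 - 5 - 16 - 4 - 6 - 11 - 12.
So the diameter is 13.

13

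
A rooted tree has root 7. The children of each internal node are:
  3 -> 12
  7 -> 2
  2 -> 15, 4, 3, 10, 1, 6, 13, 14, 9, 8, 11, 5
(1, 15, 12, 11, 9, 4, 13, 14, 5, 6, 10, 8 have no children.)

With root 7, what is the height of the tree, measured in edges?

3

12 sits deepest: 7-2-3-12 — 3 edges from the root.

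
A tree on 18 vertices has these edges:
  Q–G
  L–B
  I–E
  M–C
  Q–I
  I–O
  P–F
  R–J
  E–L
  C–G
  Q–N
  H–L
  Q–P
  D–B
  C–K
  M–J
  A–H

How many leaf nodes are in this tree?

7

The leaves are A, D, F, K, N, O, R.
That is 7 leaves.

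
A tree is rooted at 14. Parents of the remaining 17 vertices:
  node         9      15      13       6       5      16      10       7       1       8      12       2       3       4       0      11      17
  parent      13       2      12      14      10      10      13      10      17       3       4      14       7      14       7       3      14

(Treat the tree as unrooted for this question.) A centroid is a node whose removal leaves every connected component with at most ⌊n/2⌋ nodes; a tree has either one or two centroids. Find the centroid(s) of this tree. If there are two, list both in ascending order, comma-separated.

13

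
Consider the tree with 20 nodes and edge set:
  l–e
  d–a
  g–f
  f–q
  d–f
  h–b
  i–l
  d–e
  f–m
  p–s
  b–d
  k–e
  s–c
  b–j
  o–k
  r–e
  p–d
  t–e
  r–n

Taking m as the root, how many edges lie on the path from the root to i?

m–f–d–e–l–i — 5 edges.

5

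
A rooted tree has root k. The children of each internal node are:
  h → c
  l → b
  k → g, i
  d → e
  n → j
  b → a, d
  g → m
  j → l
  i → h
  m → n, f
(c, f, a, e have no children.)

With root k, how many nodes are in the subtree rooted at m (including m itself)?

9

m's subtree: {m, f, n, j, l, b, a, d, e}, size 9.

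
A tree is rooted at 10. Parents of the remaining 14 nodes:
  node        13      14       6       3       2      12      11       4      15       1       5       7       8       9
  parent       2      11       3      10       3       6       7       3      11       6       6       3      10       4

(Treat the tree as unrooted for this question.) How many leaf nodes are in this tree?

Degree-1 nodes: 1, 5, 8, 9, 12, 13, 14, 15 — 8 of them.

8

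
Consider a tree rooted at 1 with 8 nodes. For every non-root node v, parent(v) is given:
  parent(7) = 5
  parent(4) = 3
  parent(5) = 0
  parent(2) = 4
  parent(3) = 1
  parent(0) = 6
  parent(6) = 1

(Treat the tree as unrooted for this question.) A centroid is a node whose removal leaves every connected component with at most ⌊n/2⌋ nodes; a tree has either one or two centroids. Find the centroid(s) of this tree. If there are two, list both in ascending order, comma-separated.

If 1 is removed the pieces have sizes 4, 3, all ≤ ⌊8/2⌋ = 4.
6 is adjacent to 1 and is also a centroid (the largest component after removing it is likewise 4).

1, 6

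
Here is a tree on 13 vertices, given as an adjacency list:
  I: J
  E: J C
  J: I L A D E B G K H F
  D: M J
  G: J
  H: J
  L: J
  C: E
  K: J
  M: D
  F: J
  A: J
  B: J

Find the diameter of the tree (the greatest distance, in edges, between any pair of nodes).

4

A longest path is C – E – J – D – M, with 4 edges.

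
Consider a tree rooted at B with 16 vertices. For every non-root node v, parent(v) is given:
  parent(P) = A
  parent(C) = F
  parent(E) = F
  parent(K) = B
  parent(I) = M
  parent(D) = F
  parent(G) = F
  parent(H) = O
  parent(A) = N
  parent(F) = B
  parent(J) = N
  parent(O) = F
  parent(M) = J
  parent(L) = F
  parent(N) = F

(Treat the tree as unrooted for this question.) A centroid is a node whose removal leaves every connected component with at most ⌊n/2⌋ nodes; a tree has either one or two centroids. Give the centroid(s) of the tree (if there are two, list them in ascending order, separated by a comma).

Delete F: the remaining components have sizes 6, 2, 2, 1, 1, 1, 1, 1. Max 6 ≤ 8, so F is a centroid.
No neighbour of F does as well, so F is the unique centroid.

F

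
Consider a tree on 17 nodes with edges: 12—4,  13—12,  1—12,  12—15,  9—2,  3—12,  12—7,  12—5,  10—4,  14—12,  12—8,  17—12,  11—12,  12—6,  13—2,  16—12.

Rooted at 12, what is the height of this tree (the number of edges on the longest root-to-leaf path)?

9 sits deepest: 12–13–2–9 — 3 edges from the root.

3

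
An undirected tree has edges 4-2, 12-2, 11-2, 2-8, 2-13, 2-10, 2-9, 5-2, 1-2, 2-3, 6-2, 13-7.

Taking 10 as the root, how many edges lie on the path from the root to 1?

2

Path from 10 to 1: 10 – 2 – 1, which has 2 edges.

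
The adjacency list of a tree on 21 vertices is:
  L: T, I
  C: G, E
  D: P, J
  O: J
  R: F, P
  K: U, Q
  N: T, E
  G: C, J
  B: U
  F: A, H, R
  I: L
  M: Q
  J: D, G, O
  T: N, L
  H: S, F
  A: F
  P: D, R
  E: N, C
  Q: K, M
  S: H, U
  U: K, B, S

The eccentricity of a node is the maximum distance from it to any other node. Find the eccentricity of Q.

16

A farthest node from Q is I.
The path Q – K – U – S – H – F – R – P – D – J – G – C – E – N – T – L – I has 16 edges.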